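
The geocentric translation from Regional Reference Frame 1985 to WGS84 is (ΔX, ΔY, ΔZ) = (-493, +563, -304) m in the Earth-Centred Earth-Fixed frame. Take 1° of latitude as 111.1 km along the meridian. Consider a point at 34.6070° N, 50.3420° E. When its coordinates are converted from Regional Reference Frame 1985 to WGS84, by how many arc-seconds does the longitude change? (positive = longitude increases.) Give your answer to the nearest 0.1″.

sin φ = 0.567944, cos φ = 0.823067, sin λ = 0.769868, cos λ = 0.638204.
East component: ΔE = −sin λ·ΔX + cos λ·ΔY = −(0.769868)(-493) + (0.638204)(563) = 738.85 m.
1° of latitude spans 111100 m; at latitude φ, 1° of longitude spans that × cos φ = 91442.7 m, so Δλ = 738.85 / 91442.7 × 3600 = 29.088″.

Δλ = 29.1″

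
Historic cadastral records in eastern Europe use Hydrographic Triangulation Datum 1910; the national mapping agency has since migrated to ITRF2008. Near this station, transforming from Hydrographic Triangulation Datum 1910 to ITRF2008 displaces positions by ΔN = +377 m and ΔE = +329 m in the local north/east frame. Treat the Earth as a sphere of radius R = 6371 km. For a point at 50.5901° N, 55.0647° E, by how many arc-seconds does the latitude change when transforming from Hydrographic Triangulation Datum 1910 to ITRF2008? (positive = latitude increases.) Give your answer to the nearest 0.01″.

On a sphere of radius R, 1 rad of latitude = R, so Δφ = ΔN / R = 377.0 / 6371000 = 5.9174e-05 rad = 12.206″.

Δφ = 12.21″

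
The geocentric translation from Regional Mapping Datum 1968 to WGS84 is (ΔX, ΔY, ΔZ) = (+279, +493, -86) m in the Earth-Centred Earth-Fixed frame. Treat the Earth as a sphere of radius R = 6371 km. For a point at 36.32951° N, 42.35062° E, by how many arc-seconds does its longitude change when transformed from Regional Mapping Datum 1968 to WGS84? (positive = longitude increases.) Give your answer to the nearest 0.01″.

Δλ = 7.09″

sin φ = 0.592428, cos φ = 0.805623, sin λ = 0.673666, cos λ = 0.739036.
East component: ΔE = −sin λ·ΔX + cos λ·ΔY = −(0.673666)(279) + (0.739036)(493) = 176.39 m.
1° of latitude spans πR/180 = 111195 m; at latitude φ, 1° of longitude spans that × cos φ = 89581.2 m, so Δλ = 176.39 / 89581.2 × 3600 = 7.089″.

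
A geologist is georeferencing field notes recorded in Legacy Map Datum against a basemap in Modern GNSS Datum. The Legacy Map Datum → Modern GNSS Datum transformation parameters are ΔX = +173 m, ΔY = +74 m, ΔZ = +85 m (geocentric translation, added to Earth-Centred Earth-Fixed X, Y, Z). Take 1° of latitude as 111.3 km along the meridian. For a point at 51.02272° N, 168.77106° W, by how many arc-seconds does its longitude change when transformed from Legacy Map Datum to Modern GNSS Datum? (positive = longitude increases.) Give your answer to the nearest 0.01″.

sin φ = 0.777395, cos φ = 0.629012, sin λ = -0.194730, cos λ = -0.980857.
East component: ΔE = −sin λ·ΔX + cos λ·ΔY = −(-0.194730)(173) + (-0.980857)(74) = -38.90 m.
1° of latitude spans 111300 m; at latitude φ, 1° of longitude spans that × cos φ = 70009.1 m, so Δλ = -38.90 / 70009.1 × 3600 = -2.000″.

Δλ = -2.00″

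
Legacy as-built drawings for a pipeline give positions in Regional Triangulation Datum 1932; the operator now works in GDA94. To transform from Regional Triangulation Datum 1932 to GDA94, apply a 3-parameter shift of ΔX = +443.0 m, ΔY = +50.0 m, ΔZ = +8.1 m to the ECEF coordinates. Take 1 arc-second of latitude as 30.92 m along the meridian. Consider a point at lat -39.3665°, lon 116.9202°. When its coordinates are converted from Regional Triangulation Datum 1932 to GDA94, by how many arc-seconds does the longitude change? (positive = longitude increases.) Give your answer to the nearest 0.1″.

sin φ = -0.634279, cos φ = 0.773105, sin λ = 0.891638, cos λ = -0.452749.
East component: ΔE = −sin λ·ΔX + cos λ·ΔY = −(0.891638)(443.0) + (-0.452749)(50.0) = -417.63 m.
1° of latitude spans 3600 × 30.92 = 111312 m; at latitude φ, 1° of longitude spans that × cos φ = 86055.8 m, so Δλ = -417.63 / 86055.8 × 3600 = -17.471″.

Δλ = -17.5″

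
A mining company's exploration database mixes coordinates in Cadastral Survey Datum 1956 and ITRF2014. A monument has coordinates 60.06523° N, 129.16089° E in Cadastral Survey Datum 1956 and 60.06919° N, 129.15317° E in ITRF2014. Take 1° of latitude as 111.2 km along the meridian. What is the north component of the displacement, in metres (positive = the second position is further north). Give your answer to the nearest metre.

ΔN = 440 m

Δφ = 60.06919° − 60.06523° = +0.00396°; Δλ = 129.15317° − 129.16089° = -0.00772°.
ΔN = Δφ × 111200 = 440.4 m; ΔE = Δλ × 111200 × cos(60.06523°) = -0.00772 × 111200 × 0.499014 = -428.4 m.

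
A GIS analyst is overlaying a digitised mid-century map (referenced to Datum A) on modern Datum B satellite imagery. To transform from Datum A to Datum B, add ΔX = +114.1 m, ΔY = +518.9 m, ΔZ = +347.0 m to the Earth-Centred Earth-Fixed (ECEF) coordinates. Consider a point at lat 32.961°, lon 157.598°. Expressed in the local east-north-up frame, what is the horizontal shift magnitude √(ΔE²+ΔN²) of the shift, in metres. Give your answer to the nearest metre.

576 m

The local east axis at (φ, λ) is (−sin λ, cos λ, 0), so ΔE = −sin(157.598°)·114.1 + cos(157.598°)·518.9 = -523.22 m.
The local north axis is (−sin φ cos λ, −sin φ sin λ, cos φ), giving ΔN = 57.393 − 107.592 + 291.147 = 240.95 m.
Horizontal magnitude = √(ΔE² + ΔN²) = √((-523.22)² + 240.95²) = 576.04 m.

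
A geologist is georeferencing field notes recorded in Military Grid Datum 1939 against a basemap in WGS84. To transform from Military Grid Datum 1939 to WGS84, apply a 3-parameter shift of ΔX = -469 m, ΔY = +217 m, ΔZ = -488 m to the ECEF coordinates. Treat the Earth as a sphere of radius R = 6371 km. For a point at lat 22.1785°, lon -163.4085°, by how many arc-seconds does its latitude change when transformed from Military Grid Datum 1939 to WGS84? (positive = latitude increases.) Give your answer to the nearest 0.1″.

sin φ = 0.377493, cos φ = 0.926012, sin λ = -0.285546, cos λ = -0.958365.
North component: ΔN = −sin φ cos λ·ΔX − sin φ sin λ·ΔY + cos φ·ΔZ = −(0.377493)(-0.958365)(-469) − (0.377493)(-0.285546)(217) + (0.926012)(-488) = -598.18 m.
1° of latitude spans πR/180 = 111195 m, so Δφ = -598.18 / 111195 × 3600 = -19.366″.

Δφ = -19.4″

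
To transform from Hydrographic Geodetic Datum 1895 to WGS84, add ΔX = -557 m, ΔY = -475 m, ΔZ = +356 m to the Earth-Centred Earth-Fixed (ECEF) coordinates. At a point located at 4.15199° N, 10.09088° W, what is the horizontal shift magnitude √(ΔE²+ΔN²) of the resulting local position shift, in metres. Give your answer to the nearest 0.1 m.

At φ = 4.15199°, λ = -10.09088°: sin φ = 0.072402, cos φ = 0.997375, sin λ = -0.175210, cos λ = 0.984531.
ΔE = −sin λ·ΔX + cos λ·ΔY = −(-0.175210)·(-557) + (0.984531)·(-475) = -565.24 m.
ΔN = −sin φ cos λ·ΔX − sin φ sin λ·ΔY + cos φ·ΔZ = −(0.072402)(0.984531)(-557) − (0.072402)(-0.175210)(-475) + (0.997375)(356) = 388.74 m.
Horizontal magnitude = √(ΔE² + ΔN²) = √((-565.24)² + 388.74²) = 686.02 m.

686.0 m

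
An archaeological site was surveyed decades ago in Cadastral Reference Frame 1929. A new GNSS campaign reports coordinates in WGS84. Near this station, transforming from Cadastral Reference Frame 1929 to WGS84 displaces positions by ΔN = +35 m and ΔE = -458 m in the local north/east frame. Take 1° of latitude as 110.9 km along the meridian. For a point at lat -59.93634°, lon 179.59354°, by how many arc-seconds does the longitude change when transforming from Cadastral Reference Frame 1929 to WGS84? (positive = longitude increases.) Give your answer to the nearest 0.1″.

Δλ = -29.7″

At latitude -59.93634°, cos φ = 0.500962.
1° of longitude at this latitude = 110.9 × cos φ = 55.56 km, so Δλ = -458.0 / 55556.7 = -0.0082438° = -29.678″.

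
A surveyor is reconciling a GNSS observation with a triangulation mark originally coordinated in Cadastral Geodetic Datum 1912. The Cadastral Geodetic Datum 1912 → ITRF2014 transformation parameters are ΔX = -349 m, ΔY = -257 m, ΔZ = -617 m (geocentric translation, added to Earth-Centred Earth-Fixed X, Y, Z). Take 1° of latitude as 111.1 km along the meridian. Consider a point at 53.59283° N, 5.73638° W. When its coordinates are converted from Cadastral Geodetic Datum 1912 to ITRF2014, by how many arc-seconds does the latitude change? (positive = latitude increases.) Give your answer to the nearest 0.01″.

Δφ = -3.48″

sin φ = 0.804820, cos φ = 0.593520, sin λ = -0.099952, cos λ = 0.994992.
North component: ΔN = −sin φ cos λ·ΔX − sin φ sin λ·ΔY + cos φ·ΔZ = −(0.804820)(0.994992)(-349) − (0.804820)(-0.099952)(-257) + (0.593520)(-617) = -107.40 m.
1° of latitude spans 111100 m, so Δφ = -107.40 / 111100 × 3600 = -3.480″.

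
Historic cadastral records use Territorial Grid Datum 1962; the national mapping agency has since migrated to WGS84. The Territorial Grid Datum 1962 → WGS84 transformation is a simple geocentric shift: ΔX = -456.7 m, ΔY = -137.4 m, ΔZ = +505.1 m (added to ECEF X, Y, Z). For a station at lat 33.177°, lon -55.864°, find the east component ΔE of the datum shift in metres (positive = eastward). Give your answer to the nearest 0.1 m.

ΔE = -455.1 m

At φ = 33.177°, λ = -55.864°: sin φ = 0.547227, cos φ = 0.836984, sin λ = -0.827708, cos λ = 0.561159.
ΔE = −sin λ·ΔX + cos λ·ΔY = −(-0.827708)·(-456.7) + (0.561159)·(-137.4) = -455.12 m.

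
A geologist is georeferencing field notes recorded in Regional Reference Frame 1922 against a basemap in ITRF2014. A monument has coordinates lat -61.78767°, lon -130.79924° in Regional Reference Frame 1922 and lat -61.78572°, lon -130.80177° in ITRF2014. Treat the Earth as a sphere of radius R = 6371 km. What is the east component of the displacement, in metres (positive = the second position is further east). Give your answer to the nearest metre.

ΔE = -133 m

Δφ = -61.78572° − -61.78767° = +0.00195°; Δλ = -130.80177° − -130.79924° = -0.00253°.
1° along a meridian = πR/180 = 111195 m.
ΔN = Δφ × 111195 = 216.8 m; ΔE = Δλ × 111195 × cos(-61.78767°) = -0.00253 × 111195 × 0.472740 = -133.0 m.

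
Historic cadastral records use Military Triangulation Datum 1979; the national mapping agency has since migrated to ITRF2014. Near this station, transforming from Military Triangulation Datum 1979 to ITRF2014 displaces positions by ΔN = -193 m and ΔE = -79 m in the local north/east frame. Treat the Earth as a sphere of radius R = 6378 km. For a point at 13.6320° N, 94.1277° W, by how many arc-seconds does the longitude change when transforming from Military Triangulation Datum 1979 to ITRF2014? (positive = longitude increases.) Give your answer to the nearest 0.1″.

At latitude 13.6320°, cos φ = 0.971830.
One radian of longitude at latitude φ spans R cos φ, so Δλ = ΔE / (R cos φ) = -79.0 / (6378000 × 0.971830) = -1.2745e-05 rad = -2.629″.

Δλ = -2.6″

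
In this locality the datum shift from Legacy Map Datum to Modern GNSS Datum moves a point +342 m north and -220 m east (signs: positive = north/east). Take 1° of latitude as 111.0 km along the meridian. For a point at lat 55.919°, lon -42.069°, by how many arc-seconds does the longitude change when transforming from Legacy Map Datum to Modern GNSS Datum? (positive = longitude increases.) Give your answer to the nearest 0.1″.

Δλ = -12.7″

At latitude 55.919°, cos φ = 0.560364.
1° of longitude at this latitude = 111.0 × cos φ = 62.20 km, so Δλ = -220.0 / 62200.4 = -0.0035370° = -12.733″.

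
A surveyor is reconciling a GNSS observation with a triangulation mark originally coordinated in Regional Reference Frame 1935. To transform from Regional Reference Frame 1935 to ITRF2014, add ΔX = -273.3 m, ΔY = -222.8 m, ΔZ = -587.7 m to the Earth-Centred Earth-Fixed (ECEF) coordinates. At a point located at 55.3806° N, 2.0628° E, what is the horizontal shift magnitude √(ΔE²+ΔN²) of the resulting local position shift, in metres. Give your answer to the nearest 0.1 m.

236.2 m

The local east axis at (φ, λ) is (−sin λ, cos λ, 0), so ΔE = −sin(2.0628°)·(-273.3) + cos(2.0628°)·(-222.8) = -212.82 m.
The local north axis is (−sin φ cos λ, −sin φ sin λ, cos φ), giving ΔN = 224.765 + 6.600 − 333.886 = -102.52 m.
Horizontal magnitude = √(ΔE² + ΔN²) = √((-212.82)² + (-102.52)²) = 236.22 m.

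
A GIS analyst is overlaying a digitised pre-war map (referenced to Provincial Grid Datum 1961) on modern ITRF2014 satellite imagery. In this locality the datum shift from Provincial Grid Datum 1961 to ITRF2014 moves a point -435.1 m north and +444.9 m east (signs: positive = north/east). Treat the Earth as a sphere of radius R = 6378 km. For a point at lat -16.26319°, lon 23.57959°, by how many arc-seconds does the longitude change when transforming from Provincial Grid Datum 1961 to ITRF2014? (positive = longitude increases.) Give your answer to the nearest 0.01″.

Δλ = 14.99″

At latitude -16.26319°, cos φ = 0.959985.
One radian of longitude at latitude φ spans R cos φ, so Δλ = ΔE / (R cos φ) = 444.9 / (6378000 × 0.959985) = 7.2663e-05 rad = 14.988″.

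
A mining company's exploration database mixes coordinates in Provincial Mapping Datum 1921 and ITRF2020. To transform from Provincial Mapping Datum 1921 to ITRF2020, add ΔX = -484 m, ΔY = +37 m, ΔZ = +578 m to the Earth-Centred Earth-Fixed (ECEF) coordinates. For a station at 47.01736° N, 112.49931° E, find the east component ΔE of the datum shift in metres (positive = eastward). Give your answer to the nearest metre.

The local east axis at (φ, λ) is (−sin λ, cos λ, 0), so ΔE = −sin(112.49931°)·(-484) + cos(112.49931°)·37 = 433.00 m.

ΔE = 433 m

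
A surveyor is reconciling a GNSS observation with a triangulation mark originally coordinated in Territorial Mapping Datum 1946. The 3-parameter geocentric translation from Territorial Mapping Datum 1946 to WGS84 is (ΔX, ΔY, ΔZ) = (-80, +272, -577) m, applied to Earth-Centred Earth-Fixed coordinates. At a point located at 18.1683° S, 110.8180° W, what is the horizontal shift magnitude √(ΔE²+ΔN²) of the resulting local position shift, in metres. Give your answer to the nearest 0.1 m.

The local east axis at (φ, λ) is (−sin λ, cos λ, 0), so ΔE = −sin(-110.8180°)·(-80) + cos(-110.8180°)·272 = -171.45 m.
The local north axis is (−sin φ cos λ, −sin φ sin λ, cos φ), giving ΔN = 8.865 − 79.275 − 548.233 = -618.64 m.
Horizontal magnitude = √(ΔE² + ΔN²) = √((-171.45)² + (-618.64)²) = 641.96 m.

642.0 m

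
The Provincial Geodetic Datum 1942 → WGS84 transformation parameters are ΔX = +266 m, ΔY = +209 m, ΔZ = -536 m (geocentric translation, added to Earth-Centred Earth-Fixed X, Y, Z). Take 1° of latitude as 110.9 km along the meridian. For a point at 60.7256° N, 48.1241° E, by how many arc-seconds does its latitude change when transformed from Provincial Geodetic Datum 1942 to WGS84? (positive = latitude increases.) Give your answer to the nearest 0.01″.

sin φ = 0.872288, cos φ = 0.488993, sin λ = 0.744592, cos λ = 0.667519.
North component: ΔN = −sin φ cos λ·ΔX − sin φ sin λ·ΔY + cos φ·ΔZ = −(0.872288)(0.667519)(266) − (0.872288)(0.744592)(209) + (0.488993)(-536) = -552.73 m.
1° of latitude spans 110900 m, so Δφ = -552.73 / 110900 × 3600 = -17.943″.

Δφ = -17.94″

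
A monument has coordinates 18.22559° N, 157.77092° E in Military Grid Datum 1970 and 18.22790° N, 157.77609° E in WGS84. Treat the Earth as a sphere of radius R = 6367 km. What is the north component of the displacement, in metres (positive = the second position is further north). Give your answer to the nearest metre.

ΔN = 257 m

Δφ = 18.22790° − 18.22559° = +0.00231°; Δλ = 157.77609° − 157.77092° = +0.00517°.
1° along a meridian = πR/180 = 111125 m.
ΔN = Δφ × 111125 = 256.7 m; ΔE = Δλ × 111125 × cos(18.22559°) = +0.00517 × 111125 × 0.949832 = 545.7 m.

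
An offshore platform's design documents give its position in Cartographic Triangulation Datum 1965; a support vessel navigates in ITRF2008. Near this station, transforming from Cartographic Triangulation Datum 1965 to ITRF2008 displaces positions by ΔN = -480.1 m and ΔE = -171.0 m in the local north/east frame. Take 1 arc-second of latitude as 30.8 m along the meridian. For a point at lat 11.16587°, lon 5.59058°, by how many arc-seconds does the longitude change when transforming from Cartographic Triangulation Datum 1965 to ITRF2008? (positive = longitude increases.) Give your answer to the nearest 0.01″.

Δλ = -5.66″

At latitude 11.16587°, cos φ = 0.981071.
1″ of longitude at this latitude = 30.80 × cos φ = 30.2170 m, so Δλ = -171.0 / 30.2170 = -5.659″.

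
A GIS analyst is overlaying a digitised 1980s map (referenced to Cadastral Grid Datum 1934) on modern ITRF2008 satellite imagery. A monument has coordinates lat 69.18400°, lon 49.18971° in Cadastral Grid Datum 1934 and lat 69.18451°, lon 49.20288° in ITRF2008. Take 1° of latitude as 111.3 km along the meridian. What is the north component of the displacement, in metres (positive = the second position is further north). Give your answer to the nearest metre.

Δφ = 69.18451° − 69.18400° = +0.00051°; Δλ = 49.20288° − 49.18971° = +0.01317°.
ΔN = Δφ × 111300 = 56.8 m; ΔE = Δλ × 111300 × cos(69.18400°) = +0.01317 × 111300 × 0.355368 = 520.9 m.

ΔN = 57 m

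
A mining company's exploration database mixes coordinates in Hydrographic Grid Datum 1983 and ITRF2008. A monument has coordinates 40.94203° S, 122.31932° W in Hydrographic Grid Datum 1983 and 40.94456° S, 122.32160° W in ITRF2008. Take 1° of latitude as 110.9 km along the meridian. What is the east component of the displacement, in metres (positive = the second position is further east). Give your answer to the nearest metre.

Δφ = -40.94456° − -40.94203° = -0.00253°; Δλ = -122.32160° − -122.31932° = -0.00228°.
ΔN = Δφ × 110900 = -280.6 m; ΔE = Δλ × 110900 × cos(-40.94203°) = -0.00228 × 110900 × 0.755373 = -191.0 m.

ΔE = -191 m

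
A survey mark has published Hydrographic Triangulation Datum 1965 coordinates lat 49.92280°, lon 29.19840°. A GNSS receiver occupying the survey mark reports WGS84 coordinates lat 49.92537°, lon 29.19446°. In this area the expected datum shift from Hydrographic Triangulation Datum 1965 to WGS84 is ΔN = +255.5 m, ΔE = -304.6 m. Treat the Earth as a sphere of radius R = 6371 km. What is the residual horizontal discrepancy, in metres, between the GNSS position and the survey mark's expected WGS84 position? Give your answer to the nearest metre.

Observed coordinate differences: Δφ = +0.00257°, Δλ = -0.00394°.
Converting to metres (1° lat = 111195 m, cos φ = 0.643819): observed ΔN = 285.8 m, observed ΔE = -282.1 m.
Subtracting the expected shift leaves a residual of 285.8 − (255.5) = 30.3 m north and -282.1 − (-304.6) = 22.5 m east.
Residual distance = √(30.3² + 22.5²) = 37.7 m.

38 m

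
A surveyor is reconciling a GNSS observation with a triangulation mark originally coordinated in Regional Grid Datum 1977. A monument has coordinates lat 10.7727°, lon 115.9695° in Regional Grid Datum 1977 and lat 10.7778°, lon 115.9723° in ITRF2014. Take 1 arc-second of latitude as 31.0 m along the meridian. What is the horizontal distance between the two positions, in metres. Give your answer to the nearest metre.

647 m

Δφ = 10.7778° − 10.7727° = +0.0051°; Δλ = 115.9723° − 115.9695° = +0.0028°.
1° of latitude = 3600 × 31.00 = 111600 m.
ΔN = Δφ × 111600 = 569.2 m; ΔE = Δλ × 111600 × cos(10.7727°) = +0.0028 × 111600 × 0.982376 = 307.0 m.
Distance = √(ΔE² + ΔN²) = √(307.0² + 569.2²) = 646.7 m.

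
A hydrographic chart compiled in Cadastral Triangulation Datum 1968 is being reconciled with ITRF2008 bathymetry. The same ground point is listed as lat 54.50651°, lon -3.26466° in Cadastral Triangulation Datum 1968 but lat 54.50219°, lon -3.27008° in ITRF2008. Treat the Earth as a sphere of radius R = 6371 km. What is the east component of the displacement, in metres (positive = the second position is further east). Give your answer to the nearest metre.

ΔE = -350 m

Δφ = 54.50219° − 54.50651° = -0.00432°; Δλ = -3.27008° − -3.26466° = -0.00542°.
1° along a meridian = πR/180 = 111195 m.
ΔN = Δφ × 111195 = -480.4 m; ΔE = Δλ × 111195 × cos(54.50651°) = -0.00542 × 111195 × 0.580610 = -349.9 m.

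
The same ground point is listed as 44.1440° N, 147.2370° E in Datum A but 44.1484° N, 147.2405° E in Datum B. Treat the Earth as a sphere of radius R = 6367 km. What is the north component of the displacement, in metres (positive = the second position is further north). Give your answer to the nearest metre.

ΔN = 489 m

Δφ = 44.1484° − 44.1440° = +0.0044°; Δλ = 147.2405° − 147.2370° = +0.0035°.
1° along a meridian = πR/180 = 111125 m.
ΔN = Δφ × 111125 = 489.0 m; ΔE = Δλ × 111125 × cos(44.1440°) = +0.0035 × 111125 × 0.717592 = 279.1 m.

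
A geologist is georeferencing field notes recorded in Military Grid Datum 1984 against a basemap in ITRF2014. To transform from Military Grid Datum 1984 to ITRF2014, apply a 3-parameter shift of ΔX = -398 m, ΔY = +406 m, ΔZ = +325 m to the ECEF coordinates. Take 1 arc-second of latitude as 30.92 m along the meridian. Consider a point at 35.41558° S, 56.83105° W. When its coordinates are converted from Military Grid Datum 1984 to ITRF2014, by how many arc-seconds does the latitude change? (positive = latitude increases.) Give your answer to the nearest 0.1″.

Δφ = -1.9″

sin φ = -0.579503, cos φ = 0.814970, sin λ = -0.837061, cos λ = 0.547110.
North component: ΔN = −sin φ cos λ·ΔX − sin φ sin λ·ΔY + cos φ·ΔZ = −(-0.579503)(0.547110)(-398) − (-0.579503)(-0.837061)(406) + (0.814970)(325) = -58.26 m.
1° of latitude spans 3600 × 30.92 = 111312 m, so Δφ = -58.26 / 111312 × 3600 = -1.884″.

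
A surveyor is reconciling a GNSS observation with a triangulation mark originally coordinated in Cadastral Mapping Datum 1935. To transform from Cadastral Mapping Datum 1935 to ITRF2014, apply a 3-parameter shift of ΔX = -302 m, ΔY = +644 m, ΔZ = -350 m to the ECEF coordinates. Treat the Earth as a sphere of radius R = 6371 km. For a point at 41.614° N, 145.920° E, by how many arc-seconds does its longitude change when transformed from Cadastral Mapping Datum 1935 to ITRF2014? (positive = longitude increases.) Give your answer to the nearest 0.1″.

sin φ = 0.664109, cos φ = 0.747636, sin λ = 0.560350, cos λ = -0.828256.
East component: ΔE = −sin λ·ΔX + cos λ·ΔY = −(0.560350)(-302) + (-0.828256)(644) = -364.17 m.
1° of latitude spans πR/180 = 111195 m; at latitude φ, 1° of longitude spans that × cos φ = 83133.3 m, so Δλ = -364.17 / 83133.3 × 3600 = -15.770″.

Δλ = -15.8″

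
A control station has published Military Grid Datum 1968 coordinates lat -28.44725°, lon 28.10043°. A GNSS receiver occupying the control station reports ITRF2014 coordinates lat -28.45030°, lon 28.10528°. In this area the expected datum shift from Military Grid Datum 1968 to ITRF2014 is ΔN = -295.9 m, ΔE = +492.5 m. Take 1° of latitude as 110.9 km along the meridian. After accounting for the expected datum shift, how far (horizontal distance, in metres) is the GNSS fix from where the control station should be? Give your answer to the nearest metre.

47 m

Observed coordinate differences: Δφ = -0.00305°, Δλ = +0.00485°.
Converting to metres (1° lat = 110900 m, cos φ = 0.879256): observed ΔN = -338.2 m, observed ΔE = 472.9 m.
Subtracting the expected shift leaves a residual of -338.2 − (-295.9) = -42.3 m north and 472.9 − (492.5) = -19.6 m east.
Residual distance = √((-42.3)² + (-19.6)²) = 46.7 m.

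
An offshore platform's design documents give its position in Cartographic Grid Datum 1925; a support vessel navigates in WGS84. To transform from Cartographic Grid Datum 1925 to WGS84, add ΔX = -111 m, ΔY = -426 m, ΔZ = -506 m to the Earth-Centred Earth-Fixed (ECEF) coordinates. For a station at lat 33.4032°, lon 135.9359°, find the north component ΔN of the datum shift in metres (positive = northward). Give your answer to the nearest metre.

ΔN = -303 m

At φ = 33.4032°, λ = 135.9359°: sin φ = 0.550527, cos φ = 0.834817, sin λ = 0.695463, cos λ = -0.718562.
ΔN = −sin φ cos λ·ΔX − sin φ sin λ·ΔY + cos φ·ΔZ = −(0.550527)(-0.718562)(-111) − (0.550527)(0.695463)(-426) + (0.834817)(-506) = -303.22 m.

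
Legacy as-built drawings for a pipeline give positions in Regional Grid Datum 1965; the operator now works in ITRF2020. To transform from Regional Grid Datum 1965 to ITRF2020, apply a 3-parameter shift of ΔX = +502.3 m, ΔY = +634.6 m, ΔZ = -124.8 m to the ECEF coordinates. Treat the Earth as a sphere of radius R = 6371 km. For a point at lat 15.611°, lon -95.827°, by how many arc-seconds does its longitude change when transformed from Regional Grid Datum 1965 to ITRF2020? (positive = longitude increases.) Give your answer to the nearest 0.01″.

Δλ = 14.63″

sin φ = 0.269105, cos φ = 0.963111, sin λ = -0.994833, cos λ = -0.101525.
East component: ΔE = −sin λ·ΔX + cos λ·ΔY = −(-0.994833)(502.3) + (-0.101525)(634.6) = 435.28 m.
1° of latitude spans πR/180 = 111195 m; at latitude φ, 1° of longitude spans that × cos φ = 107093.0 m, so Δλ = 435.28 / 107093.0 × 3600 = 14.632″.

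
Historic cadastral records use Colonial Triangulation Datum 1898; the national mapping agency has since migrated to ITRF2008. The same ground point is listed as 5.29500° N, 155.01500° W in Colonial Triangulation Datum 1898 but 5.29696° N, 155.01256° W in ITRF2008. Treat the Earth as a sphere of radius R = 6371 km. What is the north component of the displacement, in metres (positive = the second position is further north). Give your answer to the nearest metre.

ΔN = 218 m

Δφ = 5.29696° − 5.29500° = +0.00196°; Δλ = -155.01256° − -155.01500° = +0.00244°.
1° along a meridian = πR/180 = 111195 m.
ΔN = Δφ × 111195 = 217.9 m; ΔE = Δλ × 111195 × cos(5.29500°) = +0.00244 × 111195 × 0.995733 = 270.2 m.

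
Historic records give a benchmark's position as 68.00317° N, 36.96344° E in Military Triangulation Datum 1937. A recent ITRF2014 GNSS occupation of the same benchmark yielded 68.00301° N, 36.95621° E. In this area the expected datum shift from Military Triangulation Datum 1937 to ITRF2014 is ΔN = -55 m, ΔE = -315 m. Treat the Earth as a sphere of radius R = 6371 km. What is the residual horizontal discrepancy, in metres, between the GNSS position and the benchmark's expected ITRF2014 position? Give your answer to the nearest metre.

40 m

Observed coordinate differences: Δφ = -0.00016°, Δλ = -0.00723°.
Converting to metres (1° lat = 111195 m, cos φ = 0.374555): observed ΔN = -17.8 m, observed ΔE = -301.1 m.
Subtracting the expected shift leaves a residual of -17.8 − (-55) = 37.2 m north and -301.1 − (-315) = 13.9 m east.
Residual distance = √(37.2² + 13.9²) = 39.7 m.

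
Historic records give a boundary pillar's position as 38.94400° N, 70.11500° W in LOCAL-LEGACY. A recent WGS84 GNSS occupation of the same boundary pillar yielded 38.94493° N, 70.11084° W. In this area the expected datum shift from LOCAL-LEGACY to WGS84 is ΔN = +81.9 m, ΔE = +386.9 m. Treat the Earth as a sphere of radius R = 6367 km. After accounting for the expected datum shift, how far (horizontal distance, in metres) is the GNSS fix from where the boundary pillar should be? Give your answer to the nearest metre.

35 m

Observed coordinate differences: Δφ = +0.00093°, Δλ = +0.00416°.
Converting to metres (1° lat = 111125 m, cos φ = 0.777761): observed ΔN = 103.3 m, observed ΔE = 359.5 m.
Subtracting the expected shift leaves a residual of 103.3 − (81.9) = 21.4 m north and 359.5 − (386.9) = -27.4 m east.
Residual distance = √(21.4² + (-27.4)²) = 34.8 m.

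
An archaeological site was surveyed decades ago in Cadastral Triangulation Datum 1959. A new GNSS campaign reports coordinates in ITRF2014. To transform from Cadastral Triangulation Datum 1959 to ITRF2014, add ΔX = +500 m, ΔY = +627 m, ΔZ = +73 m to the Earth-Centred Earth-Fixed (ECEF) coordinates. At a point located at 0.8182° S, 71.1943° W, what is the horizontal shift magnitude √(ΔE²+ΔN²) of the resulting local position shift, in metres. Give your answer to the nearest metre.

At φ = -0.8182°, λ = -71.1943°: sin φ = -0.014280, cos φ = 0.999898, sin λ = -0.946617, cos λ = 0.322360.
ΔE = −sin λ·ΔX + cos λ·ΔY = −(-0.946617)·(500) + (0.322360)·(627) = 675.43 m.
ΔN = −sin φ cos λ·ΔX − sin φ sin λ·ΔY + cos φ·ΔZ = −(-0.014280)(0.322360)(500) − (-0.014280)(-0.946617)(627) + (0.999898)(73) = 66.82 m.
Horizontal magnitude = √(ΔE² + ΔN²) = √(675.43² + 66.82²) = 678.73 m.

679 m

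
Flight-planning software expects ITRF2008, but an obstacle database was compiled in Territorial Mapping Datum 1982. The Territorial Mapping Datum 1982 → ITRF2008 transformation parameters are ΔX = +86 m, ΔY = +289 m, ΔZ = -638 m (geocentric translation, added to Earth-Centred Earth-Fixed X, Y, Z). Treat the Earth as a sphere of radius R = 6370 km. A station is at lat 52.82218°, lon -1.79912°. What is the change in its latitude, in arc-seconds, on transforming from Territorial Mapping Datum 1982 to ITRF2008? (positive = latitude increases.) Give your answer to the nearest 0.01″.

Δφ = -14.47″

sin φ = 0.796764, cos φ = 0.604291, sin λ = -0.031395, cos λ = 0.999507.
North component: ΔN = −sin φ cos λ·ΔX − sin φ sin λ·ΔY + cos φ·ΔZ = −(0.796764)(0.999507)(86) − (0.796764)(-0.031395)(289) + (0.604291)(-638) = -446.80 m.
1° of latitude spans πR/180 = 111177 m, so Δφ = -446.80 / 111177 × 3600 = -14.468″.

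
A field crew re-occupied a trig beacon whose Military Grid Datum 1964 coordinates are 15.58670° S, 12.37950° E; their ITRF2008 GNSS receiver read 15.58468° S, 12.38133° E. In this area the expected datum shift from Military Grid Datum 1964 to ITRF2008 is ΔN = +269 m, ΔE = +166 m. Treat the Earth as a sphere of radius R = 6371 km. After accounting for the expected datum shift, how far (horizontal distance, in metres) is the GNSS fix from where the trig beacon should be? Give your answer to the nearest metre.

54 m

Observed coordinate differences: Δφ = +0.00202°, Δλ = +0.00183°.
Converting to metres (1° lat = 111195 m, cos φ = 0.963225): observed ΔN = 224.6 m, observed ΔE = 196.0 m.
Subtracting the expected shift leaves a residual of 224.6 − (269) = -44.4 m north and 196.0 − (166) = 30.0 m east.
Residual distance = √((-44.4)² + 30.0²) = 53.6 m.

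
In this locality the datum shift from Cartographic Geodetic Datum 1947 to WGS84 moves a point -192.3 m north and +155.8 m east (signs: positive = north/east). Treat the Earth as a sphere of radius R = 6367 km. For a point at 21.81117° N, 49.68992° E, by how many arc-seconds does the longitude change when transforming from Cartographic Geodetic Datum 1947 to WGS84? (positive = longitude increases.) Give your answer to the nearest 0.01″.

Δλ = 5.44″

At latitude 21.81117°, cos φ = 0.928413.
One radian of longitude at latitude φ spans R cos φ, so Δλ = ΔE / (R cos φ) = 155.8 / (6367000 × 0.928413) = 2.6357e-05 rad = 5.436″.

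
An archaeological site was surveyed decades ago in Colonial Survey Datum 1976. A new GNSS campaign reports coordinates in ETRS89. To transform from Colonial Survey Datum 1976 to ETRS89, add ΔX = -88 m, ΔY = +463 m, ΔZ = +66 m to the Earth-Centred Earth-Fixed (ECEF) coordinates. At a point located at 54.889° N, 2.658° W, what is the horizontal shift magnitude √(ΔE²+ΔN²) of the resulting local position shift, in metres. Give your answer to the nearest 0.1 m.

At φ = 54.889°, λ = -2.658°: sin φ = 0.818039, cos φ = 0.575162, sin λ = -0.046374, cos λ = 0.998924.
ΔE = −sin λ·ΔX + cos λ·ΔY = −(-0.046374)·(-88) + (0.998924)·(463) = 458.42 m.
ΔN = −sin φ cos λ·ΔX − sin φ sin λ·ΔY + cos φ·ΔZ = −(0.818039)(0.998924)(-88) − (0.818039)(-0.046374)(463) + (0.575162)(66) = 127.44 m.
Horizontal magnitude = √(ΔE² + ΔN²) = √(458.42² + 127.44²) = 475.80 m.

475.8 m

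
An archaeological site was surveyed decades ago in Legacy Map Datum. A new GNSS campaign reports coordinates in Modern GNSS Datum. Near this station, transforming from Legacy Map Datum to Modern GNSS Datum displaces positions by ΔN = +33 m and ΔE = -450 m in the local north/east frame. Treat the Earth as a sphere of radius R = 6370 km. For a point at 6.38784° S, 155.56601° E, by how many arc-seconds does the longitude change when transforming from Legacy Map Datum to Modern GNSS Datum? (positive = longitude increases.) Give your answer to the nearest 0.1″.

At latitude -6.38784°, cos φ = 0.993792.
One radian of longitude at latitude φ spans R cos φ, so Δλ = ΔE / (R cos φ) = -450.0 / (6370000 × 0.993792) = -7.1085e-05 rad = -14.662″.

Δλ = -14.7″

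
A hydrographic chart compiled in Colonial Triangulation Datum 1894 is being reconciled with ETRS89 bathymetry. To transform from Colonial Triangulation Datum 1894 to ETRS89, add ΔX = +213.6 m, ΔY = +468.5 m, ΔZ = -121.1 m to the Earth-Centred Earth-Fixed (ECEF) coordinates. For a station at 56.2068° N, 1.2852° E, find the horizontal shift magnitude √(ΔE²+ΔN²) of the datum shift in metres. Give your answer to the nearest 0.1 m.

528.4 m

At φ = 56.2068°, λ = 1.2852°: sin φ = 0.831050, cos φ = 0.556197, sin λ = 0.022429, cos λ = 0.999748.
ΔE = −sin λ·ΔX + cos λ·ΔY = −(0.022429)·(213.6) + (0.999748)·(468.5) = 463.59 m.
ΔN = −sin φ cos λ·ΔX − sin φ sin λ·ΔY + cos φ·ΔZ = −(0.831050)(0.999748)(213.6) − (0.831050)(0.022429)(468.5) + (0.556197)(-121.1) = -253.56 m.
Horizontal magnitude = √(ΔE² + ΔN²) = √(463.59² + (-253.56)²) = 528.40 m.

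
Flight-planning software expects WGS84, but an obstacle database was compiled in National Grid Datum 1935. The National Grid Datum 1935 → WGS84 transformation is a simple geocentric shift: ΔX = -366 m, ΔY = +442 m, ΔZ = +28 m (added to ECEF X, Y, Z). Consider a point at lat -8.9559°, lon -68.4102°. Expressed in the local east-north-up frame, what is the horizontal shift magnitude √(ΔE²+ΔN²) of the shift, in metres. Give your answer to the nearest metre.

The local east axis at (φ, λ) is (−sin λ, cos λ, 0), so ΔE = −sin(-68.4102°)·(-366) + cos(-68.4102°)·442 = -177.68 m.
The local north axis is (−sin φ cos λ, −sin φ sin λ, cos φ), giving ΔN = -20.965 − 63.981 + 27.659 = -57.29 m.
Horizontal magnitude = √(ΔE² + ΔN²) = √((-177.68)² + (-57.29)²) = 186.69 m.

187 m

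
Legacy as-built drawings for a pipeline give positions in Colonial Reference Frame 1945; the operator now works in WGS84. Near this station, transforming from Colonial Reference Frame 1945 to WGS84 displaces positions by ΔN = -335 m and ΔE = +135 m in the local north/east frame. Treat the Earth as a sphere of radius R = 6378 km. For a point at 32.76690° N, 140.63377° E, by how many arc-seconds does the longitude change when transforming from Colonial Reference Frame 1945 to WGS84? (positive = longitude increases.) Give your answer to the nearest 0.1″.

Δλ = 5.2″

At latitude 32.76690°, cos φ = 0.840879.
One radian of longitude at latitude φ spans R cos φ, so Δλ = ΔE / (R cos φ) = 135.0 / (6378000 × 0.840879) = 2.5172e-05 rad = 5.192″.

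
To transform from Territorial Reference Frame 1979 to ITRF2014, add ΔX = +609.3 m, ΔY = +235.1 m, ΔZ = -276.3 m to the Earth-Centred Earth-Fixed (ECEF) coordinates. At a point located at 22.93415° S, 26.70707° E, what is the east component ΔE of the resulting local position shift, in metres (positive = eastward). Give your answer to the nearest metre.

ΔE = -64 m

At φ = -22.93415°, λ = 26.70707°: sin φ = -0.389673, cos φ = 0.920953, sin λ = 0.449429, cos λ = 0.893316.
ΔE = −sin λ·ΔX + cos λ·ΔY = −(0.449429)·(609.3) + (0.893316)·(235.1) = -63.82 m.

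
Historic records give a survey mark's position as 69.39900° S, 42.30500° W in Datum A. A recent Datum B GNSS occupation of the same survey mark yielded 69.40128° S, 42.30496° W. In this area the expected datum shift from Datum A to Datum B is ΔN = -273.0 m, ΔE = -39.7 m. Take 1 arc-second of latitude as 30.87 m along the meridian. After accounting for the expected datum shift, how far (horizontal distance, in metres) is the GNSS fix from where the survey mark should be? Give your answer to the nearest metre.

46 m

Observed coordinate differences: Δφ = -0.00228°, Δλ = +0.00004°.
Converting to metres (1° lat = 111132 m, cos φ = 0.351858): observed ΔN = -253.4 m, observed ΔE = 1.6 m.
Subtracting the expected shift leaves a residual of -253.4 − (-273.0) = 19.6 m north and 1.6 − (-39.7) = 41.3 m east.
Residual distance = √(19.6² + 41.3²) = 45.7 m.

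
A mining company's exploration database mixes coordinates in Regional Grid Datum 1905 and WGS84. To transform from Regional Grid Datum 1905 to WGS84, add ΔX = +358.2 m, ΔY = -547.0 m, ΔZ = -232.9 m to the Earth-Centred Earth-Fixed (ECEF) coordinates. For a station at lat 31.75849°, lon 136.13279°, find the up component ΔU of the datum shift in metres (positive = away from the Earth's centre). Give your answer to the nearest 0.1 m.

ΔU = -664.5 m

At φ = 31.75849°, λ = 136.13279°: sin φ = 0.526340, cos φ = 0.850274, sin λ = 0.692989, cos λ = -0.720948.
ΔU = cos φ cos λ·ΔX + cos φ sin λ·ΔY + sin φ·ΔZ = (0.850274)(-0.720948)(358.2) + (0.850274)(0.692989)(-547.0) + (0.526340)(-232.9) = -664.47 m.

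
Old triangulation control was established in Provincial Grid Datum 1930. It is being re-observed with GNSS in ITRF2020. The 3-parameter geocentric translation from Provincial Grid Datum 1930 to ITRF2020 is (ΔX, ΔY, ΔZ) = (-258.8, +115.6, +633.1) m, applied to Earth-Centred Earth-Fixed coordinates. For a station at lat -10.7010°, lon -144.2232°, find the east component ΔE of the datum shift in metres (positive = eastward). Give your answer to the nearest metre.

ΔE = -245 m

At φ = -10.7010°, λ = -144.2232°: sin φ = -0.185684, cos φ = 0.982610, sin λ = -0.584629, cos λ = -0.811301.
ΔE = −sin λ·ΔX + cos λ·ΔY = −(-0.584629)·(-258.8) + (-0.811301)·(115.6) = -245.09 m.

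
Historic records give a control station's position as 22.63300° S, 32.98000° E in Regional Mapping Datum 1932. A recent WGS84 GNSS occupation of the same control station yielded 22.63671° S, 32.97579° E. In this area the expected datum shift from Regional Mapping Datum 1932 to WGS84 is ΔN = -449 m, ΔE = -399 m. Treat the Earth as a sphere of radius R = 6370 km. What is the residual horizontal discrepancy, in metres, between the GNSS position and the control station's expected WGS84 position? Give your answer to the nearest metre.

Observed coordinate differences: Δφ = -0.00371°, Δλ = -0.00421°.
Converting to metres (1° lat = 111177 m, cos φ = 0.922989): observed ΔN = -412.5 m, observed ΔE = -432.0 m.
Subtracting the expected shift leaves a residual of -412.5 − (-449) = 36.5 m north and -432.0 − (-399) = -33.0 m east.
Residual distance = √(36.5² + (-33.0)²) = 49.2 m.

49 m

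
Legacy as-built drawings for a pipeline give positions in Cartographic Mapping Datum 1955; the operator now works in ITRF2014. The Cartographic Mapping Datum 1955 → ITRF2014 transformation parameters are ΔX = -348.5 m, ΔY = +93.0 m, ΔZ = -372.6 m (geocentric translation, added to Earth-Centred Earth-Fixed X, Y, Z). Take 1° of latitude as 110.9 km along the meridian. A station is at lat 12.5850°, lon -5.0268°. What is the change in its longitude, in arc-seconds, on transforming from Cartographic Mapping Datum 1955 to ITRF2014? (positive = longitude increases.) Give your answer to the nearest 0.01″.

Δλ = 2.07″

sin φ = 0.217888, cos φ = 0.975974, sin λ = -0.087622, cos λ = 0.996154.
East component: ΔE = −sin λ·ΔX + cos λ·ΔY = −(-0.087622)(-348.5) + (0.996154)(93.0) = 62.11 m.
1° of latitude spans 110900 m; at latitude φ, 1° of longitude spans that × cos φ = 108235.5 m, so Δλ = 62.11 / 108235.5 × 3600 = 2.066″.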